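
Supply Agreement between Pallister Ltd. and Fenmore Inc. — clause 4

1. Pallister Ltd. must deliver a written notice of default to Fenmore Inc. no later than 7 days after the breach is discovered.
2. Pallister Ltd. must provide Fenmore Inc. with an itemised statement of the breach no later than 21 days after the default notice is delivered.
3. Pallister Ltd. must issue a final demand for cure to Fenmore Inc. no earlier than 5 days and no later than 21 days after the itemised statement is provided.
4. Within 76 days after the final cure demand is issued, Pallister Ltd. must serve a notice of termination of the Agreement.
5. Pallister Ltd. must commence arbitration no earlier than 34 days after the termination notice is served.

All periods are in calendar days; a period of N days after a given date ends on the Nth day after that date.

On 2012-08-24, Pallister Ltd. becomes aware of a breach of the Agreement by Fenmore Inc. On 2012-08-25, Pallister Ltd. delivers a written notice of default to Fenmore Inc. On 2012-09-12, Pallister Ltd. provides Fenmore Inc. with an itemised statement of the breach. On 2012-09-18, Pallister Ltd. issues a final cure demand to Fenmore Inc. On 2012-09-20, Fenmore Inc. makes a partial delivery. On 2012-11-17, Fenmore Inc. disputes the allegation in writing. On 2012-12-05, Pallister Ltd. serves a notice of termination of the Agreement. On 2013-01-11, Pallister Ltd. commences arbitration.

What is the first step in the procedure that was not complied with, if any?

Step 4

(1) due by 2012-08-24 + 7 days = 2012-08-31; 2012-08-25 is within that limit.
(2) due by 2012-08-25 + 21 days = 2012-09-15; 2012-09-12 is within that limit.
(3) the permitted window runs from 2012-09-12 + 5 = 2012-09-17 to 2012-09-12 + 21 = 2012-10-03; done 2012-09-18 — within the window.
(4) due by 2012-09-18 + 76 days = 2012-12-03; not done until 2012-12-05, 2 days after the deadline.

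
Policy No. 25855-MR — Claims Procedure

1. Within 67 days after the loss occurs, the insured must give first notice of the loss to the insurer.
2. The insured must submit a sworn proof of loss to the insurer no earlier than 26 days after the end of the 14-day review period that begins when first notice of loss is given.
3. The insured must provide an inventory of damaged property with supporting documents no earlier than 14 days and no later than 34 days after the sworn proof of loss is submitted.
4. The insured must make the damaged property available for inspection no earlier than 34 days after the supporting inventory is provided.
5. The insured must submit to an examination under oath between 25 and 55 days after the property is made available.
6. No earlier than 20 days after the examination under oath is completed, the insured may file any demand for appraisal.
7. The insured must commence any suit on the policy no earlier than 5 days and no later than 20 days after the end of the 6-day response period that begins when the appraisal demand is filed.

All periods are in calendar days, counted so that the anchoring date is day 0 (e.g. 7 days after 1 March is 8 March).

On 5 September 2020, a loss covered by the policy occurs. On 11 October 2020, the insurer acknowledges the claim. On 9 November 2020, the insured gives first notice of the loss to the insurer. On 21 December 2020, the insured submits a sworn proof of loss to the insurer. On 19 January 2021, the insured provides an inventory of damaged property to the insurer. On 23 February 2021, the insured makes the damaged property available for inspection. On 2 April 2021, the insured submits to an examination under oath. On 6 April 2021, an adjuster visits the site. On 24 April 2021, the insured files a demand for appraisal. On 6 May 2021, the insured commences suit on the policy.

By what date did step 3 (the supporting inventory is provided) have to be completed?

24 January 2021

Step 3 runs from 21 December 2020, when the sworn proof of loss is submitted. The window is 14–34 days after 21 December 2020; it closes on 24 January 2021.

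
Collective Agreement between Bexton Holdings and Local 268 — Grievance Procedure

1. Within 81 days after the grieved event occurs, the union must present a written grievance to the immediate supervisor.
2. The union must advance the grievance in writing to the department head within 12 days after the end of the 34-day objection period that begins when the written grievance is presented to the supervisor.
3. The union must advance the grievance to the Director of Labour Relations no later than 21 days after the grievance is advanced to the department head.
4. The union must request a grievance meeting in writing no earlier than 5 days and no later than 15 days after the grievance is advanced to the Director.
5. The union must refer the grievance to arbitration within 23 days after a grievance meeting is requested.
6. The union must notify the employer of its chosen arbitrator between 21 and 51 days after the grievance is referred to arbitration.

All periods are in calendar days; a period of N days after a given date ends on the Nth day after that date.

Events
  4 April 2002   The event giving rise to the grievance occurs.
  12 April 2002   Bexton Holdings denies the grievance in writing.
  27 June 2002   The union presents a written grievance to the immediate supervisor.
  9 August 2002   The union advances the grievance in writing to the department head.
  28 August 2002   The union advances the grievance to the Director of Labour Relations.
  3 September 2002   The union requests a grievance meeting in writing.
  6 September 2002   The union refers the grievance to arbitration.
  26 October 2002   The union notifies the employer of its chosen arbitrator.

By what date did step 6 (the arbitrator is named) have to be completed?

Step 6 runs from 6 September 2002, when the grievance is referred to arbitration. The window is 21–51 days after 6 September 2002; it closes on 27 October 2002.

27 October 2002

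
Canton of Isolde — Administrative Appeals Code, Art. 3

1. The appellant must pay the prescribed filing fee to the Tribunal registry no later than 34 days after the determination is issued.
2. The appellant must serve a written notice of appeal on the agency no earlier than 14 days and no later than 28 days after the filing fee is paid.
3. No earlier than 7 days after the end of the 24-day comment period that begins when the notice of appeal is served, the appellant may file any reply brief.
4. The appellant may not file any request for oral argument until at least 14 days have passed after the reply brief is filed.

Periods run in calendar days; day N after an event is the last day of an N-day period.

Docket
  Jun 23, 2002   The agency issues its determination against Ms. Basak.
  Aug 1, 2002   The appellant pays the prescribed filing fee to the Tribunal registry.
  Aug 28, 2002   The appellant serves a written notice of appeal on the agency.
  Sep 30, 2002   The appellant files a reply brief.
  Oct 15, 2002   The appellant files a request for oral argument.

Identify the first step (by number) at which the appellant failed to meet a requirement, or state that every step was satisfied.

Step 1 — counting 34 days from Jun 23, 2002 (when the determination is issued) gives a deadline of Jul 27, 2002; Aug 1, 2002 misses that deadline by 5 days.
The analysis stops there.

Step 1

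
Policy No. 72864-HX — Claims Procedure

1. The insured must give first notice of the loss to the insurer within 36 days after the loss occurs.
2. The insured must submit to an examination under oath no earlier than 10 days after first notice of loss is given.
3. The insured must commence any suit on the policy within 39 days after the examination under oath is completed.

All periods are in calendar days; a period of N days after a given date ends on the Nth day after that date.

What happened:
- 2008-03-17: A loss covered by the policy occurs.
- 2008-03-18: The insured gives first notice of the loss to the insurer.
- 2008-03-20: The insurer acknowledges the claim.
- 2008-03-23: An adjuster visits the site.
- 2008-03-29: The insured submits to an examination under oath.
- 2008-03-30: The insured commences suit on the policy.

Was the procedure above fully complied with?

Step 1: 36 days after 2008-03-17 (when the loss occurs) is 2008-04-22; done 2008-03-18 — timely.
Step 2: the earliest permitted date is 10 days after 2008-03-18 (when first notice of loss is given), i.e. 2008-03-28; done 2008-03-29 — permitted.
Step 3: 39 days after 2008-03-29 (when the examination under oath is completed) is 2008-05-07; done 2008-03-30 — timely.

Yes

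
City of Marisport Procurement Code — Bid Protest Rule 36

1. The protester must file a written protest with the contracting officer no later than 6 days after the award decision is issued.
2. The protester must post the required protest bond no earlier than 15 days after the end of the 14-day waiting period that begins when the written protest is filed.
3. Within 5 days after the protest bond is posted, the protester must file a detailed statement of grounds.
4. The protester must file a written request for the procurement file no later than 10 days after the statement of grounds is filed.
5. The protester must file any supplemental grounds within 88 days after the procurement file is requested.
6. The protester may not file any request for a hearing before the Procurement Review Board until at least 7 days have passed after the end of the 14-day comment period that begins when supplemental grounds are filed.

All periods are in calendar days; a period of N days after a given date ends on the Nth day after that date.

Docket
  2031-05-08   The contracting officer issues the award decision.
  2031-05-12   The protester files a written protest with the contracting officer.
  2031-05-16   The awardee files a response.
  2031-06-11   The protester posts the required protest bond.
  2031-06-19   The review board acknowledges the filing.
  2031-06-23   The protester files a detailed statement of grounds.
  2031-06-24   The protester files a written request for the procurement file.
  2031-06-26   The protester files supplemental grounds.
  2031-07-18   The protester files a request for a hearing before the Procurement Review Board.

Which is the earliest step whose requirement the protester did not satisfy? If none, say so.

Step 3

(1) due by 2031-05-08 + 6 days = 2031-05-14; completed 2031-05-12, before the deadline.
(2) permitted from 2031-05-26 + 15 days = 2031-06-10 onward; done 2031-06-11, after the minimum wait.
(3) due by 2031-06-11 + 5 days = 2031-06-16; not done until 2031-06-23, 7 days after the deadline.
Later steps need not be reached.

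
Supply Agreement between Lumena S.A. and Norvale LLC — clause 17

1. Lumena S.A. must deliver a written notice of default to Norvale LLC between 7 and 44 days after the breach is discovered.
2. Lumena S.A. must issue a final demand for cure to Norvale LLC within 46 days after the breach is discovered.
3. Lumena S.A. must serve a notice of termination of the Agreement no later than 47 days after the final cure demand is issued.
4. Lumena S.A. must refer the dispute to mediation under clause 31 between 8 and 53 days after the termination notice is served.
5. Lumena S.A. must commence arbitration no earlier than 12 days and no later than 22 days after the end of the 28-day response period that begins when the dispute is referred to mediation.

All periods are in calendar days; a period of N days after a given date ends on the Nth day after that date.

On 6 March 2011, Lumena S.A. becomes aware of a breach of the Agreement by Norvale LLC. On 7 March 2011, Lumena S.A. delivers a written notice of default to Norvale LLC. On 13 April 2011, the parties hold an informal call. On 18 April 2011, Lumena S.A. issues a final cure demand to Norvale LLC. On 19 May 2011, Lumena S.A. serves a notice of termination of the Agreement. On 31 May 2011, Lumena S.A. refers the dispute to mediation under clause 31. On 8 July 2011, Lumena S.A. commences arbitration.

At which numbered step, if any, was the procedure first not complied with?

Step 1

Step 1 — 7 and 44 days from 6 March 2011 (when the breach is discovered) are 13 March 2011 and 19 April 2011 respectively; done 7 March 2011 — 6 days before the window opened.
The analysis stops there.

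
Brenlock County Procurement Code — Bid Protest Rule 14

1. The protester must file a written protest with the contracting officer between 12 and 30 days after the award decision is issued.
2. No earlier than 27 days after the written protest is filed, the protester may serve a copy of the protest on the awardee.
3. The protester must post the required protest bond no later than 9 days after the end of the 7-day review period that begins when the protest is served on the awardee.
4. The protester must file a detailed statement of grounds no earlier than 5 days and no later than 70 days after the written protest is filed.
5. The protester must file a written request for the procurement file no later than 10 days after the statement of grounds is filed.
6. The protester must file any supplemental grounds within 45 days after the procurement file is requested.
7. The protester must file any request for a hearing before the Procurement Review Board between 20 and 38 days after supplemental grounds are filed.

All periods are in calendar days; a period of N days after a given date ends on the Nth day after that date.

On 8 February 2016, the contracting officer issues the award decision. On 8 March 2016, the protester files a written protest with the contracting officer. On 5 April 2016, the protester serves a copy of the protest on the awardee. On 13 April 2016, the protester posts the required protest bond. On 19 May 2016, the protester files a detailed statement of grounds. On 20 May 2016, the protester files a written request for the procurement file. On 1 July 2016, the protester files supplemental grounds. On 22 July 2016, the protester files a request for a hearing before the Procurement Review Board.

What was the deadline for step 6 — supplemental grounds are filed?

4 July 2016

Step 6 runs from 20 May 2016, when the procurement file is requested. 45 days after 20 May 2016 is 4 July 2016.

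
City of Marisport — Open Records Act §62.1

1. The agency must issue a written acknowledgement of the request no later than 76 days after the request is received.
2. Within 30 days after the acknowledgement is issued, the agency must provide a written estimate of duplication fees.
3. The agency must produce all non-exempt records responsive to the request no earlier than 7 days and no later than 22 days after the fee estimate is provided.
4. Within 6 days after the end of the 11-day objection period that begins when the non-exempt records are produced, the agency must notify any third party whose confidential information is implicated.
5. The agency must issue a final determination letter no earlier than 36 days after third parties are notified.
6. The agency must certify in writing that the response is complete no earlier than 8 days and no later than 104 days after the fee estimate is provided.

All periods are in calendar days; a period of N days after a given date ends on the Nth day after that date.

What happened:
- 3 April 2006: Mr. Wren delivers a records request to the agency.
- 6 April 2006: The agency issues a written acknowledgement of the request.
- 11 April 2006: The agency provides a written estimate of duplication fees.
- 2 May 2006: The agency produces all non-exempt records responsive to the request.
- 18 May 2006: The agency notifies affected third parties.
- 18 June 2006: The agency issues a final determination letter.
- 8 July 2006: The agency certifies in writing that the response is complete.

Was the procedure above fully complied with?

No

(1) due by 3 April 2006 + 76 days = 18 June 2006; done 6 April 2006 — timely.
(2) due by 6 April 2006 + 30 days = 6 May 2006; done 11 April 2006 — timely.
(3) the permitted window runs from 11 April 2006 + 7 = 18 April 2006 to 11 April 2006 + 22 = 3 May 2006; done 2 May 2006 — within the window.
(4) due by 13 May 2006 + 6 days = 19 May 2006; completed 18 May 2006, before the deadline.
(5) permitted from 18 May 2006 + 36 days = 23 June 2006 onward; acted on 18 June 2006, 5 days prematurely.
Later steps need not be reached.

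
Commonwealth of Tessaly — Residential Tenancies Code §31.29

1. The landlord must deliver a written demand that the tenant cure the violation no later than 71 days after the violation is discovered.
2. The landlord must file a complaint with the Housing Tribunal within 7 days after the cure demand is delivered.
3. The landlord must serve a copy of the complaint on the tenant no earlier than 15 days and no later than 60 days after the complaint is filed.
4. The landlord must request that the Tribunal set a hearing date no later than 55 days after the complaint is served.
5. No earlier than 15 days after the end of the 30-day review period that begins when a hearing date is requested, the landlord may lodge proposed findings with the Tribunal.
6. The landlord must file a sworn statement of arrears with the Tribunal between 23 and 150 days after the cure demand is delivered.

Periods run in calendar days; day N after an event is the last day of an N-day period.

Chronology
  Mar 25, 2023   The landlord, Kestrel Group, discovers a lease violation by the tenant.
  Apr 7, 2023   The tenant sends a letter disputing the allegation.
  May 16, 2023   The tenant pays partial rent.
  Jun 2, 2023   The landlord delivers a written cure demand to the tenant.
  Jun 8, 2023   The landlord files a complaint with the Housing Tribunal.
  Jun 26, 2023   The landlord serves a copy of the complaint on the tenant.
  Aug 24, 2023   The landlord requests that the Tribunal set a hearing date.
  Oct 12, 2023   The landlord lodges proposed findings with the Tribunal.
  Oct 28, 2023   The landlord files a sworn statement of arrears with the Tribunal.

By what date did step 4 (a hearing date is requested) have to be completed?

Step 4 runs from Jun 26, 2023, when the complaint is served. 55 days after Jun 26, 2023 is Aug 20, 2023.

Aug 20, 2023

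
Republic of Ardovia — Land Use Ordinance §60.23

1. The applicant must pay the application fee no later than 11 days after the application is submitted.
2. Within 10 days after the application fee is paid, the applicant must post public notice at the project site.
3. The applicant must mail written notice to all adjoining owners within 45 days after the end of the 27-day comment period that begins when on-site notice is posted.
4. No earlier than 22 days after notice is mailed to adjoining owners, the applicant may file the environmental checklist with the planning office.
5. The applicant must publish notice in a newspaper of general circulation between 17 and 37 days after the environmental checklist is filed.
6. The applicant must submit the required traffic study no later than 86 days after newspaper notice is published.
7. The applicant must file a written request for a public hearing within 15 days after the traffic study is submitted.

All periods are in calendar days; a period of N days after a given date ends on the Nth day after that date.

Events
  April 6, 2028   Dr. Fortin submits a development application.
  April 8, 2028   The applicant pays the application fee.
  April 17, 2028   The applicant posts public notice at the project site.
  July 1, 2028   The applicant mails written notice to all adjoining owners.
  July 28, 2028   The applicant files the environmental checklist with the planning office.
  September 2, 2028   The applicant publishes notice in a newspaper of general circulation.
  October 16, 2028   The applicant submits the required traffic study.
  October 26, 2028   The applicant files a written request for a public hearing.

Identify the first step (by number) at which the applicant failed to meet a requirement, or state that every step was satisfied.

Step 3

Step 1: 11 days after April 6, 2028 (when the application is submitted) is April 17, 2028; done April 8, 2028 — timely.
Step 2: 10 days after April 8, 2028 (when the application fee is paid) is April 18, 2028; April 17, 2028 is within that limit.
Step 3: 45 days after May 14, 2028 (end of the 27-day comment period, which began when on-site notice is posted on April 17, 2028) is June 28, 2028; done July 1, 2028 — 3 days late.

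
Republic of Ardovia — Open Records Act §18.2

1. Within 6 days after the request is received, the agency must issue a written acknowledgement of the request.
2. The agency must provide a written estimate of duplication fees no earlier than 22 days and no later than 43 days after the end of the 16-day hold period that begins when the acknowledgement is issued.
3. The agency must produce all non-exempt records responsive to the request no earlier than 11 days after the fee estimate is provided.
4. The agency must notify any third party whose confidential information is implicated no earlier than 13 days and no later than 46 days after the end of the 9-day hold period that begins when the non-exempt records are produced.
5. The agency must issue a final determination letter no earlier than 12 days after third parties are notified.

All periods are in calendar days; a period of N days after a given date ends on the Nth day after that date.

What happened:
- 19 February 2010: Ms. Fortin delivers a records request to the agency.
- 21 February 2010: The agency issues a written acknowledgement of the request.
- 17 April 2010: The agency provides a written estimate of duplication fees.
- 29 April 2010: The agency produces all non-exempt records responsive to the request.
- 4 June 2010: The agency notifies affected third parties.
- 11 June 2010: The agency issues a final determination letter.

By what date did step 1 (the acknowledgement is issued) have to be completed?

25 February 2010

Step 1 runs from 19 February 2010, when the request is received. 6 days after 19 February 2010 is 25 February 2010.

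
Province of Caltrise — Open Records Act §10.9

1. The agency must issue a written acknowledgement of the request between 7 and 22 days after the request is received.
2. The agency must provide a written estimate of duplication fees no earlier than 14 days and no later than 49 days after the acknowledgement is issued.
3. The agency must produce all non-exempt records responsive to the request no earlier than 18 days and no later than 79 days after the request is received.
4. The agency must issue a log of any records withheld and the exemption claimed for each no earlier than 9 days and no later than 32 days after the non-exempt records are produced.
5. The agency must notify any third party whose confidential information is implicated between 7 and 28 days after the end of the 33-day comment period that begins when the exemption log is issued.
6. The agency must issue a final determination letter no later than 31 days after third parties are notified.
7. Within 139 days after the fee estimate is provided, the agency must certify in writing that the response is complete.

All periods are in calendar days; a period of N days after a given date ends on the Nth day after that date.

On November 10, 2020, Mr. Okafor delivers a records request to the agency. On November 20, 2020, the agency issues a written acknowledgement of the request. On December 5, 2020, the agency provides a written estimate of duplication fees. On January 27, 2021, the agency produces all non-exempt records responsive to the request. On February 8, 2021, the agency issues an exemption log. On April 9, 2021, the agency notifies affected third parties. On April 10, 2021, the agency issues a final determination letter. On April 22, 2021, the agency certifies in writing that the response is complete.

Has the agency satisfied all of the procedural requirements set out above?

Step 1: the window is 7–22 days after November 10, 2020 (when the request is received), so November 17, 2020 through December 2, 2020; done November 20, 2020, which is between those dates.
Step 2: the window is 14–49 days after November 20, 2020 (when the acknowledgement is issued), so December 4, 2020 through January 8, 2021; December 5, 2020 falls inside that range.
Step 3: the window is 18–79 days after November 10, 2020 (when the request is received), so November 28, 2020 through January 28, 2021; done January 27, 2021, which is between those dates.
Step 4: the window is 9–32 days after January 27, 2021 (when the non-exempt records are produced), so February 5, 2021 through February 28, 2021; February 8, 2021 falls inside that range.
Step 5: the window is 7–28 days after March 13, 2021 (end of the 33-day comment period, which began when the exemption log is issued on February 8, 2021), so March 20, 2021 through April 10, 2021; April 9, 2021 falls inside that range.
Step 6: 31 days after April 9, 2021 (when third parties are notified) is May 10, 2021; done April 10, 2021 — timely.
Step 7: 139 days after December 5, 2020 (when the fee estimate is provided) is April 23, 2021; done April 22, 2021 — timely.

Yes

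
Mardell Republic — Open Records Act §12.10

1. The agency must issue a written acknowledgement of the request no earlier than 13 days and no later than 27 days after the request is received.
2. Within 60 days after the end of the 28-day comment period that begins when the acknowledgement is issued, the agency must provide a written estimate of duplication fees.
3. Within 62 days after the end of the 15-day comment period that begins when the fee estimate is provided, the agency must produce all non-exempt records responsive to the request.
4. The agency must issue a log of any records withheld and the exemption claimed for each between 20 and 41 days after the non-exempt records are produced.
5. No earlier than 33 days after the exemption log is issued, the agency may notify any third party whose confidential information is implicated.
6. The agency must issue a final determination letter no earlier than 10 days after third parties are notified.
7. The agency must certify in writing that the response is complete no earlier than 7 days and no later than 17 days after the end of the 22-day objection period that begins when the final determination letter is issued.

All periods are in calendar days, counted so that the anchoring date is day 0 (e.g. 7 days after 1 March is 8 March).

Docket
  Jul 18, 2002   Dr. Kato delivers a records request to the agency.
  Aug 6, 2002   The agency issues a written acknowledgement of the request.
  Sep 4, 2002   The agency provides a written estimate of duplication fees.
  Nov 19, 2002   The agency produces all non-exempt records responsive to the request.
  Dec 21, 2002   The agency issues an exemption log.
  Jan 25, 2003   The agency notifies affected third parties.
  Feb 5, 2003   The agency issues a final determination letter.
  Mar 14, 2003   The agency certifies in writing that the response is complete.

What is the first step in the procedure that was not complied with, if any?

Step 1 — 13 and 27 days from Jul 18, 2002 (when the request is received) are Jul 31, 2002 and Aug 14, 2002 respectively; done Aug 6, 2002, which is between those dates.
Step 2 — counting 60 days from Sep 3, 2002 (end of the 28-day comment period, which began when the acknowledgement is issued on Aug 6, 2002) gives a deadline of Nov 2, 2002; Sep 4, 2002 is within that limit.
Step 3 — counting 62 days from Sep 19, 2002 (end of the 15-day comment period, which began when the fee estimate is provided on Sep 4, 2002) gives a deadline of Nov 20, 2002; completed Nov 19, 2002, before the deadline.
Step 4 — 20 and 41 days from Nov 19, 2002 (when the non-exempt records are produced) are Dec 9, 2002 and Dec 30, 2002 respectively; Dec 21, 2002 falls inside that range.
Step 5 — must wait 33 days from Dec 21, 2002 (when the exemption log is issued), so not before Jan 23, 2003; Jan 25, 2003 is on or after that date.
Step 6 — must wait 10 days from Jan 25, 2003 (when third parties are notified), so not before Feb 4, 2003; done Feb 5, 2003 — permitted.
Step 7 — 7 and 17 days from Feb 27, 2003 (end of the 22-day objection period, which began when the final determination letter is issued on Feb 5, 2003) are Mar 6, 2003 and Mar 16, 2003 respectively; done Mar 14, 2003 — within the window.

None — every step was satisfied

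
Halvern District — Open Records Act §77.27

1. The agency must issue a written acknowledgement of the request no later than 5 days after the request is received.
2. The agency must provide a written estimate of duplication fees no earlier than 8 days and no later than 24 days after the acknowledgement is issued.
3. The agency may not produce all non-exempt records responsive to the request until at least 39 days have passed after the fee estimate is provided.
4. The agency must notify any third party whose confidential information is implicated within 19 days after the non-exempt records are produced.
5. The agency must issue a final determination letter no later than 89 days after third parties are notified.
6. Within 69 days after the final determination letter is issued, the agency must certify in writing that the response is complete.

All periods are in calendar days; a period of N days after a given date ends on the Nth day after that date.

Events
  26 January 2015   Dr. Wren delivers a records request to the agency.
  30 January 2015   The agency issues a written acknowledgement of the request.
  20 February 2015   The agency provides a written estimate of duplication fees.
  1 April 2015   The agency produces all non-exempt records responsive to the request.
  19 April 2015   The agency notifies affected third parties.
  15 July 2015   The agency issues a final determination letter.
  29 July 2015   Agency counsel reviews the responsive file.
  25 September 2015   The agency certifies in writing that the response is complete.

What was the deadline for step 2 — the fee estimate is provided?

23 February 2015

Step 2 runs from 30 January 2015, when the acknowledgement is issued. The window is 8–24 days after 30 January 2015; it closes on 23 February 2015.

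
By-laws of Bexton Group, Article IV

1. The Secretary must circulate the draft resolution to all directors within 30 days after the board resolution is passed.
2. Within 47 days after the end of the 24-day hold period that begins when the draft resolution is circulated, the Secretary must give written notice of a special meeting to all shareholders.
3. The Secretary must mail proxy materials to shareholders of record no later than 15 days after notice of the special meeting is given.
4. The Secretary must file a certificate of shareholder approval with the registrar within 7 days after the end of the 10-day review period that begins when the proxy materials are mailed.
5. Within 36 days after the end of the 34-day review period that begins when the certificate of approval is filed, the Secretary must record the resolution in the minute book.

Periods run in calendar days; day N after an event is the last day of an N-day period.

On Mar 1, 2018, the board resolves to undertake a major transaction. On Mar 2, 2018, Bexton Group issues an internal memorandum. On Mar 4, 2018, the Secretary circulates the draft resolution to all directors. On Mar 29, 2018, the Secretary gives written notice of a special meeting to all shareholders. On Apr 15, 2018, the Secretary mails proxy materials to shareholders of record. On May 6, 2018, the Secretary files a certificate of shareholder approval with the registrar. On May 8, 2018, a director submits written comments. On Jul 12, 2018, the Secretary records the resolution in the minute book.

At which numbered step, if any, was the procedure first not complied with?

Step 3

Step 1: 30 days after Mar 1, 2018 (when the board resolution is passed) is Mar 31, 2018; done Mar 4, 2018 — timely.
Step 2: 47 days after Mar 28, 2018 (end of the 24-day hold period, which began when the draft resolution is circulated on Mar 4, 2018) is May 14, 2018; Mar 29, 2018 is within that limit.
Step 3: 15 days after Mar 29, 2018 (when notice of the special meeting is given) is Apr 13, 2018; not done until Apr 15, 2018, 2 days after the deadline.
The analysis stops there.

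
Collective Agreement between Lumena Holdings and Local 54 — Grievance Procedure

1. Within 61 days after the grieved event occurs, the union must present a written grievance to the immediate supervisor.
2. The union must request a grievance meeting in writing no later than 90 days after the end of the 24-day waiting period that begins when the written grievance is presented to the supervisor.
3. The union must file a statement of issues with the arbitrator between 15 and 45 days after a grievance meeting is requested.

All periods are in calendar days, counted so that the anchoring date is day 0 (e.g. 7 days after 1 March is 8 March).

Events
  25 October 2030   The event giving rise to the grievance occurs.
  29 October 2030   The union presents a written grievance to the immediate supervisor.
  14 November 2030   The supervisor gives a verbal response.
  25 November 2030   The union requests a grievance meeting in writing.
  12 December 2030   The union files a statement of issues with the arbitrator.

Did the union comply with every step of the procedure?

(1) due by 25 October 2030 + 61 days = 25 December 2030; 29 October 2030 is within that limit.
(2) due by 22 November 2030 + 90 days = 20 February 2031; 25 November 2030 is within that limit.
(3) the permitted window runs from 25 November 2030 + 15 = 10 December 2030 to 25 November 2030 + 45 = 9 January 2031; done 12 December 2030 — within the window.

Yes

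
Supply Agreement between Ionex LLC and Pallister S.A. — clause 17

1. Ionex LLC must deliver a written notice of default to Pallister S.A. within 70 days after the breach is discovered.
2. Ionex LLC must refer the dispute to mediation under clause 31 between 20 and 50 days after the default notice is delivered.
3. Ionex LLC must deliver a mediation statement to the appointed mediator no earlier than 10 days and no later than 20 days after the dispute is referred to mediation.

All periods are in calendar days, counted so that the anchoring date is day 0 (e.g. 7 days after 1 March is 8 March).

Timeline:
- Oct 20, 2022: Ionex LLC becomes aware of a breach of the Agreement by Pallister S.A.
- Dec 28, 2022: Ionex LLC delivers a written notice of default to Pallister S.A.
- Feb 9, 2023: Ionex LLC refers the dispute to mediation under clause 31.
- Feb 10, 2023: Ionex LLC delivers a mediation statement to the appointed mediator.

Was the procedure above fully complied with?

No

(1) due by Oct 20, 2022 + 70 days = Dec 29, 2022; Dec 28, 2022 is within that limit.
(2) the permitted window runs from Dec 28, 2022 + 20 = Jan 17, 2023 to Dec 28, 2022 + 50 = Feb 16, 2023; done Feb 9, 2023 — within the window.
(3) the permitted window runs from Feb 9, 2023 + 10 = Feb 19, 2023 to Feb 9, 2023 + 20 = Mar 1, 2023; done Feb 10, 2023 — 9 days before the window opened.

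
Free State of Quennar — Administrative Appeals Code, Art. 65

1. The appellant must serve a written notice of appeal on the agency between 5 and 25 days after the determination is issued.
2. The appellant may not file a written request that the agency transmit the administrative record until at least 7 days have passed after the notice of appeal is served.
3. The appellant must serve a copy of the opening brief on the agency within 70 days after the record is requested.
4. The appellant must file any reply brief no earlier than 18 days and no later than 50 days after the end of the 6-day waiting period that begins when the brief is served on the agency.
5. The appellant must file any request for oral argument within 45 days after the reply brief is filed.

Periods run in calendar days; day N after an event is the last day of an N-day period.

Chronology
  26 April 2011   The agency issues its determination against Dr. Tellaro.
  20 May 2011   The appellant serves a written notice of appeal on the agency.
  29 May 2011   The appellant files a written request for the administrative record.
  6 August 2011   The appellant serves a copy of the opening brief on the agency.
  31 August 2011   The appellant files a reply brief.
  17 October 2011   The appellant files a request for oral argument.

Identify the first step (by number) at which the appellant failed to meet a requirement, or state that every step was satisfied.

Step 5

Step 1 — 5 and 25 days from 26 April 2011 (when the determination is issued) are 1 May 2011 and 21 May 2011 respectively; done 20 May 2011 — within the window.
Step 2 — must wait 7 days from 20 May 2011 (when the notice of appeal is served), so not before 27 May 2011; done 29 May 2011, after the minimum wait.
Step 3 — counting 70 days from 29 May 2011 (when the record is requested) gives a deadline of 7 August 2011; done 6 August 2011 — timely.
Step 4 — 18 and 50 days from 12 August 2011 (end of the 6-day waiting period, which began when the brief is served on the agency on 6 August 2011) are 30 August 2011 and 1 October 2011 respectively; done 31 August 2011 — within the window.
Step 5 — counting 45 days from 31 August 2011 (when the reply brief is filed) gives a deadline of 15 October 2011; 17 October 2011 misses that deadline by 2 days.
The analysis stops there.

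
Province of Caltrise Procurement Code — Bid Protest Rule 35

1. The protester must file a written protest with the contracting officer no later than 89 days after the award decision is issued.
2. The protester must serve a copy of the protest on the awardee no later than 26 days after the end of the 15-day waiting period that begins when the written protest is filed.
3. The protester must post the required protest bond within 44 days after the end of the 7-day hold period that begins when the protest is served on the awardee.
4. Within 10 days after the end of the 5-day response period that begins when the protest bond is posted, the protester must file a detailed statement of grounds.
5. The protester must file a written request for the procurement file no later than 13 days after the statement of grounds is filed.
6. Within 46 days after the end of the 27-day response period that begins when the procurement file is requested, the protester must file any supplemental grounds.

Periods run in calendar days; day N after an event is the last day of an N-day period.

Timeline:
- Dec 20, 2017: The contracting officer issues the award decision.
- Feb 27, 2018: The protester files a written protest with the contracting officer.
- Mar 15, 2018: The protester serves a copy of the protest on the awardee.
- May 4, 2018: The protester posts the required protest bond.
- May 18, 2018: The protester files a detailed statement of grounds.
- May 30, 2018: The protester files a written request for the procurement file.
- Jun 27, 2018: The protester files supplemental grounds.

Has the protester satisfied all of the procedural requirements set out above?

Yes

Step 1: 89 days after Dec 20, 2017 (when the award decision is issued) is Mar 19, 2018; completed Feb 27, 2018, before the deadline.
Step 2: 26 days after Mar 14, 2018 (end of the 15-day waiting period, which began when the written protest is filed on Feb 27, 2018) is Apr 9, 2018; completed Mar 15, 2018, before the deadline.
Step 3: 44 days after Mar 22, 2018 (end of the 7-day hold period, which began when the protest is served on the awardee on Mar 15, 2018) is May 5, 2018; completed May 4, 2018, before the deadline.
Step 4: 10 days after May 9, 2018 (end of the 5-day response period, which began when the protest bond is posted on May 4, 2018) is May 19, 2018; completed May 18, 2018, before the deadline.
Step 5: 13 days after May 18, 2018 (when the statement of grounds is filed) is May 31, 2018; done May 30, 2018 — timely.
Step 6: 46 days after Jun 26, 2018 (end of the 27-day response period, which began when the procurement file is requested on May 30, 2018) is Aug 11, 2018; completed Jun 27, 2018, before the deadline.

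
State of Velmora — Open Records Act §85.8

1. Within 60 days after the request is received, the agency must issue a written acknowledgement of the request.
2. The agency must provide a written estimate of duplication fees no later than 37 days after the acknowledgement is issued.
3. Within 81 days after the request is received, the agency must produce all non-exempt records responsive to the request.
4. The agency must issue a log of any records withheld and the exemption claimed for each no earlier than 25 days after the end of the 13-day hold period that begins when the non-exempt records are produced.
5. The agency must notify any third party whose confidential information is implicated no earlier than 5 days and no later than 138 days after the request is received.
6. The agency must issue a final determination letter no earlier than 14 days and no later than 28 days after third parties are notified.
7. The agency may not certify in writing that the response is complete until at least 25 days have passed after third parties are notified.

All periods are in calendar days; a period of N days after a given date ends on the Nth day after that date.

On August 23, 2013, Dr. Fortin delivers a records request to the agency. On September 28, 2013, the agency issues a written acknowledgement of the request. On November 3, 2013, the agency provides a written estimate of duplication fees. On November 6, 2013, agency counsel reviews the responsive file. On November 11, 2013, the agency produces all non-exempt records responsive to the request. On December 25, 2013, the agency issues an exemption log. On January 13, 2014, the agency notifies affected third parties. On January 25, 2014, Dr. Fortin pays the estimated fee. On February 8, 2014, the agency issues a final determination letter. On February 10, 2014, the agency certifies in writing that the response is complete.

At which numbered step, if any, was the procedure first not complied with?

(1) due by August 23, 2013 + 60 days = October 22, 2013; September 28, 2013 is within that limit.
(2) due by September 28, 2013 + 37 days = November 4, 2013; completed November 3, 2013, before the deadline.
(3) due by August 23, 2013 + 81 days = November 12, 2013; completed November 11, 2013, before the deadline.
(4) permitted from November 24, 2013 + 25 days = December 19, 2013 onward; done December 25, 2013, after the minimum wait.
(5) the permitted window runs from August 23, 2013 + 5 = August 28, 2013 to August 23, 2013 + 138 = January 8, 2014; done January 13, 2014 — 5 days after the window closed.
The procedure was therefore not followed at step 5.

Step 5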